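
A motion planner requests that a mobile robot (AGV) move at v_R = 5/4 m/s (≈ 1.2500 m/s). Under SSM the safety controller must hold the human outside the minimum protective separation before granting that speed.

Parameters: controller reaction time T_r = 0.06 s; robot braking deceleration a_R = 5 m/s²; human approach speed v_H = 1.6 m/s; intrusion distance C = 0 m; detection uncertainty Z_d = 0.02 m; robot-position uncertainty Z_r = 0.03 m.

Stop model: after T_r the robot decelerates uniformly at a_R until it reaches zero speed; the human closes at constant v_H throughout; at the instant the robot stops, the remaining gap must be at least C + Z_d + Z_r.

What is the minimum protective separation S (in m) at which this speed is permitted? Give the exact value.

S_min = 3109/4000 m = 0.7772 m

T_s = v_R/a_R = (5/4)/5 = 0.2500 s
robot in T_r: 1.2500·0.0600 = 0.0750 m
robot covers 1.2500·0.2500 − ½·5.0000·0.2500² = 0.1562 m while stopping
person approaches 1.6000·(0.0600+0.2500) = 0.4960 m
residual clearance needed = 0.0000+0.0200+0.0300 = 0.0500 m
S_min ≈ 0.0750+0.1562+0.4960+0.0500  ⇒  S_min = 3109/4000 m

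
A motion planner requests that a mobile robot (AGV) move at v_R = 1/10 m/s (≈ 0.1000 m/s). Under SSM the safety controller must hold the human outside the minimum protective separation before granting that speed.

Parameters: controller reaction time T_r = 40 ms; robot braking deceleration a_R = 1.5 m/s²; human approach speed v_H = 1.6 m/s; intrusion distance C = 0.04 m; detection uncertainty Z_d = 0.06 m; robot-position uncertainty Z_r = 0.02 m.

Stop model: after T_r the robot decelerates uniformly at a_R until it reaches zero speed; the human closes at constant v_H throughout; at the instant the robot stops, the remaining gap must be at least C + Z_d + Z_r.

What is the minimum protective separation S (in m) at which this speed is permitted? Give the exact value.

S_min = 149/500 m = 0.2980 m

stop time T_s = (1/10)/(3/2) = 0.0667 s
robot covers v_R·T_r = 0.1000·0.0400 = 0.0040 m before braking
braking distance = 0.1000²/(2·1.5000) = 0.0033 m
human closes 1.6000·0.1067 = 0.1707 m
residual clearance needed = 0.0400+0.0600+0.0200 = 0.1200 m
S_min ≈ 0.0040+0.0033+0.1707+0.1200  ⇒  S_min = 149/500 m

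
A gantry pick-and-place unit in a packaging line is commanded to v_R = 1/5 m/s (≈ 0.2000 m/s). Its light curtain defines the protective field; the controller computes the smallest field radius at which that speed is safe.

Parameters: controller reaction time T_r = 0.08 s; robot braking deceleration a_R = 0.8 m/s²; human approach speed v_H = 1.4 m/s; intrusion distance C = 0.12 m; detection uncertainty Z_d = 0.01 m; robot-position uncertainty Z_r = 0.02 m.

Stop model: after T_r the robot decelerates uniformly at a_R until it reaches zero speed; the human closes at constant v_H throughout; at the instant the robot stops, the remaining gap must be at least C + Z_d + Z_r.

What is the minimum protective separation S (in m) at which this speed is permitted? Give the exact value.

T_s = v_R/a_R = (1/5)/(4/5) = 0.2500 s
reaction-phase robot travel = 0.2000·0.0800 = 0.0160 m
braking distance = 0.2000²/(2·0.8000) = 0.0250 m
human closes 1.4000·0.3300 = 0.4620 m
margins: 0.1200+0.0100+0.0200 = 0.1500 m
S_min ≈ 0.0160+0.0250+0.4620+0.1500  ⇒  S_min = 653/1000 m

S_min = 653/1000 m = 0.6530 m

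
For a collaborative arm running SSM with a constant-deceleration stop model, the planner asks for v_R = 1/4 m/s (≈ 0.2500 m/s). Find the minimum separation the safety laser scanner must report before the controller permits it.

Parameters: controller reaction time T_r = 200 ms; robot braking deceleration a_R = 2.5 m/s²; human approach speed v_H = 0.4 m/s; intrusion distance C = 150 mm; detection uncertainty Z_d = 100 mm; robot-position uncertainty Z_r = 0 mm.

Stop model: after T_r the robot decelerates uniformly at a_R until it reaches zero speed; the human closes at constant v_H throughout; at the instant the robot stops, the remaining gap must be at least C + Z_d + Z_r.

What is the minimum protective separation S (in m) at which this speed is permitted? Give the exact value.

S_min = 173/400 m = 0.4325 m

braking lasts T_s = (1/4)/(5/2) = 0.1000 s
robot covers v_R·T_r = 0.2500·0.2000 = 0.0500 m before braking
braking distance = 0.2500²/(2·2.5000) = 0.0125 m
person approaches 0.4000·(0.2000+0.1000) = 0.1200 m
C+Z_d+Z_r = 0.1500+0.1000+0.0000 = 0.2500 m
S_min ≈ 0.0500+0.0125+0.1200+0.2500  ⇒  S_min = 173/400 m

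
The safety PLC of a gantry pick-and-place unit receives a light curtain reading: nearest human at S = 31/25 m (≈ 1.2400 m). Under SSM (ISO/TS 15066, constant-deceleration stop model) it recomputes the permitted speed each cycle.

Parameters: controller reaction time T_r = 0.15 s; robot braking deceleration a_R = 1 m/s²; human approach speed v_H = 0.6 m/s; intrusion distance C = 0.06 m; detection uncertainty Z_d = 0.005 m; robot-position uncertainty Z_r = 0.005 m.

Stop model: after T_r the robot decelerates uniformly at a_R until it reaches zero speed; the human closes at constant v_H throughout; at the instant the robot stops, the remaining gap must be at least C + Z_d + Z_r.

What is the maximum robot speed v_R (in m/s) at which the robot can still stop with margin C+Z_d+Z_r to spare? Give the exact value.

v_R_max = 9/10 m/s = 0.9000 m/s

quadratic (1/2)·v² + (3/4)·v + (-27/25) = 0
  disc = (3/4)² − 4·(1/2)·(-27/25) = 1089/400 ; √disc = 33/20
  v_R = (−(3/4) + 33/20) / (2·(1/2)) = 9/10 m/s
check:
stop time T_s = (9/10)/1 = 0.9000 s
robot in T_r: 0.9000·0.1500 = 0.1350 m
robot under decel: 0.9000²/(2·1.0000) = 0.4050 m
person approaches 0.6000·(0.1500+0.9000) = 0.6300 m
margins: 0.0600+0.0050+0.0050 = 0.0700 m
sum ≈ 0.1350+0.4050+0.6300+0.0700 ≈ 1.2400 m = S ✓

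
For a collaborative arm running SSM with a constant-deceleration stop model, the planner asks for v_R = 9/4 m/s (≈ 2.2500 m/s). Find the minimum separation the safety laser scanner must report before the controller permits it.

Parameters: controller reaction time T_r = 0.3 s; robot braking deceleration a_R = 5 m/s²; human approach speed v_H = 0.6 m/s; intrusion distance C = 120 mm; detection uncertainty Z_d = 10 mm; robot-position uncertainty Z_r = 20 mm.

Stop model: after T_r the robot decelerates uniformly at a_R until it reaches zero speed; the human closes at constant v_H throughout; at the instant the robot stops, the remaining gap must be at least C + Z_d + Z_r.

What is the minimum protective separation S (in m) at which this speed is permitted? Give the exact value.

S_min = 57/32 m = 1.7812 m

stop time T_s = (9/4)/5 = 0.4500 s
robot in T_r: 2.2500·0.3000 = 0.6750 m
robot under decel: 2.2500²/(2·5.0000) = 0.5062 m
human closes 0.6000·0.7500 = 0.4500 m
margins: 0.1200+0.0100+0.0200 = 0.1500 m
S_min ≈ 0.6750+0.5062+0.4500+0.1500  ⇒  S_min = 57/32 m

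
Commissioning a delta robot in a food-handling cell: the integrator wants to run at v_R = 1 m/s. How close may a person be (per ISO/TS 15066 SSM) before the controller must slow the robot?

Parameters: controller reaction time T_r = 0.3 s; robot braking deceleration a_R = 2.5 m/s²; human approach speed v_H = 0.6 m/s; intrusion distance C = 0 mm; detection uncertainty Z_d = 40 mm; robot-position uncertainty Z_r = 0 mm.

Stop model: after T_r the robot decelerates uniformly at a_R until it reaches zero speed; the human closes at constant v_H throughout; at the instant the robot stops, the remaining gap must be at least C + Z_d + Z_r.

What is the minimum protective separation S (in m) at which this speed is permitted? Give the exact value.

stop time T_s = 1/(5/2) = 0.4000 s
robot covers v_R·T_r = 1.0000·0.3000 = 0.3000 m before braking
robot under decel: 1.0000²/(2·2.5000) = 0.2000 m
person approaches 0.6000·(0.3000+0.4000) = 0.4200 m
margins: 0.0000+0.0400+0.0000 = 0.0400 m
S_min ≈ 0.3000+0.2000+0.4200+0.0400  ⇒  S_min = 24/25 m

S_min = 24/25 m = 0.9600 m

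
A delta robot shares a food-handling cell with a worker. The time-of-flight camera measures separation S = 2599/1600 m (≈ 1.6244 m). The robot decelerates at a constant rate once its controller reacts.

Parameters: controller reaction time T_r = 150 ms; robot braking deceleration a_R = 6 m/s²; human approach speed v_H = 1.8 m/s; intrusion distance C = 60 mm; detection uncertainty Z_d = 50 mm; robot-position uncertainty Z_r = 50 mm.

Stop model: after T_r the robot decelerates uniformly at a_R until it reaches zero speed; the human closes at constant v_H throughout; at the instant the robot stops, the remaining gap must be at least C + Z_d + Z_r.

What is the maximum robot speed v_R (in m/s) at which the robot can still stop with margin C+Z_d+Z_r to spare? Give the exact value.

v_R_max = 39/20 m/s = 1.9500 m/s

collect terms ⇒ (1/12)·v_R² + (9/20)·v_R + (-1911/1600) = 0
  disc = (9/20)² − 4·(1/12)·(-1911/1600) = 961/1600 ; √disc = 31/40
  v_R = (−(9/20) + 31/40) / (2·(1/12)) = 39/20 m/s
check:
T_s = v_R/a_R = (39/20)/6 = 0.3250 s
reaction-phase robot travel = 1.9500·0.1500 = 0.2925 m
robot covers 1.9500·0.3250 − ½·6.0000·0.3250² = 0.3169 m while stopping
person approaches 1.8000·(0.1500+0.3250) = 0.8550 m
C+Z_d+Z_r = 0.0600+0.0500+0.0500 = 0.1600 m
sum ≈ 0.2925+0.3169+0.8550+0.1600 ≈ 1.6244 m = S ✓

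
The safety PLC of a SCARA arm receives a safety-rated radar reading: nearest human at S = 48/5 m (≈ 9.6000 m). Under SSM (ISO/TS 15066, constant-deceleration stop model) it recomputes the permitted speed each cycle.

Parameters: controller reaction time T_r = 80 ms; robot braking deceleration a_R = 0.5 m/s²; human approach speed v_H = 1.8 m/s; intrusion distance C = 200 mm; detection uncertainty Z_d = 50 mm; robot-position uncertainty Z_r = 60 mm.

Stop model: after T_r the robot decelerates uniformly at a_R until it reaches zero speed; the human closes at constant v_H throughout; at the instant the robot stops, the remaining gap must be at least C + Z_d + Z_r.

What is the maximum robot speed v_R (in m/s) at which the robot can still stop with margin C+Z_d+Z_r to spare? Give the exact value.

v_R_max = 17/10 m/s = 1.7000 m/s

collect terms ⇒ (1)·v_R² + (92/25)·v_R + (-4573/500) = 0
  disc = (92/25)² − 4·(1)·(-4573/500) = 31329/625 ; √disc = 177/25
  v_R = (−(92/25) + 177/25) / (2·(1)) = 17/10 m/s
check:
stop time T_s = (17/10)/(1/2) = 3.4000 s
robot covers v_R·T_r = 1.7000·0.0800 = 0.1360 m before braking
braking distance = 1.7000²/(2·0.5000) = 2.8900 m
person approaches 1.8000·(0.0800+3.4000) = 6.2640 m
residual clearance needed = 0.2000+0.0500+0.0600 = 0.3100 m
sum ≈ 0.1360+2.8900+6.2640+0.3100 ≈ 9.6000 m = S ✓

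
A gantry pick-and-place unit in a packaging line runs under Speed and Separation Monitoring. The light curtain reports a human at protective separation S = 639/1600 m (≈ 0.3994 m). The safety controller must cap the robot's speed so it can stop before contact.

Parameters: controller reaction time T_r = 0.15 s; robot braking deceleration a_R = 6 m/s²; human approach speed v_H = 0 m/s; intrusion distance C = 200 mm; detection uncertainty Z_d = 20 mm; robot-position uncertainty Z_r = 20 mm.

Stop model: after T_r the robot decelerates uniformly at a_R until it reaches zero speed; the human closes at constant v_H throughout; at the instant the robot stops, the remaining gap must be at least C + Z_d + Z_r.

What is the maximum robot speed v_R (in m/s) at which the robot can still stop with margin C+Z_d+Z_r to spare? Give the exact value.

v_R_max = 3/4 m/s = 0.7500 m/s

collect terms ⇒ (1/12)·v_R² + (3/20)·v_R + (-51/320) = 0
  disc = (3/20)² − 4·(1/12)·(-51/320) = 121/1600 ; √disc = 11/40
  v_R = (−(3/20) + 11/40) / (2·(1/12)) = 3/4 m/s
check:
stop time T_s = (3/4)/6 = 0.1250 s
robot in T_r: 0.7500·0.1500 = 0.1125 m
robot covers 0.7500·0.1250 − ½·6.0000·0.1250² = 0.0469 m while stopping
person approaches 0.0000·(0.1500+0.1250) = 0.0000 m
C+Z_d+Z_r = 0.2000+0.0200+0.0200 = 0.2400 m
sum ≈ 0.1125+0.0469+0.0000+0.2400 ≈ 0.3994 m = S ✓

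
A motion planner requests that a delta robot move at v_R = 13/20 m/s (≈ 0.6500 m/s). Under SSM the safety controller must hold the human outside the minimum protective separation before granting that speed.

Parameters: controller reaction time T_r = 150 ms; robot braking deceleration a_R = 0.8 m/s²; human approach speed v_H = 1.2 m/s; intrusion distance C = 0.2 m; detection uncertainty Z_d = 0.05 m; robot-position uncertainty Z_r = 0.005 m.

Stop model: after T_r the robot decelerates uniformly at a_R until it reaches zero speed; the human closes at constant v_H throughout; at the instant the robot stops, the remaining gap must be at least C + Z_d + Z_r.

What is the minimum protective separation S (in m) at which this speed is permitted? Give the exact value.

S_min = 5669/3200 m = 1.7716 m

stop time T_s = (13/20)/(4/5) = 0.8125 s
reaction-phase robot travel = 0.6500·0.1500 = 0.0975 m
braking distance = 0.6500²/(2·0.8000) = 0.2641 m
human over T_r+T_s: 1.2000·(0.1500+0.8125) = 1.1550 m
C+Z_d+Z_r = 0.2000+0.0500+0.0050 = 0.2550 m
S_min ≈ 0.0975+0.2641+1.1550+0.2550  ⇒  S_min = 5669/3200 m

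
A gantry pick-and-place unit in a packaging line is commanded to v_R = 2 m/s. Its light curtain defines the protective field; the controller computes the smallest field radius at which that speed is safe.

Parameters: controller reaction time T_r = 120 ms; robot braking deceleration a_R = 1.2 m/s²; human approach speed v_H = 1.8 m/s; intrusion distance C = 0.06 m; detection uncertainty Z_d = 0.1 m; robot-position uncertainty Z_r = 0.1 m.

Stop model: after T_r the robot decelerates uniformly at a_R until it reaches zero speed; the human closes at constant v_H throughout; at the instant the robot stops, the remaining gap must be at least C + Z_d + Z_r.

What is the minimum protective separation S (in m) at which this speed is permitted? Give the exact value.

stop time T_s = 2/(6/5) = 1.6667 s
robot covers v_R·T_r = 2.0000·0.1200 = 0.2400 m before braking
braking distance = 2.0000²/(2·1.2000) = 1.6667 m
human over T_r+T_s: 1.8000·(0.1200+1.6667) = 3.2160 m
residual clearance needed = 0.0600+0.1000+0.1000 = 0.2600 m
S_min ≈ 0.2400+1.6667+3.2160+0.2600  ⇒  S_min = 4037/750 m

S_min = 4037/750 m = 5.3827 m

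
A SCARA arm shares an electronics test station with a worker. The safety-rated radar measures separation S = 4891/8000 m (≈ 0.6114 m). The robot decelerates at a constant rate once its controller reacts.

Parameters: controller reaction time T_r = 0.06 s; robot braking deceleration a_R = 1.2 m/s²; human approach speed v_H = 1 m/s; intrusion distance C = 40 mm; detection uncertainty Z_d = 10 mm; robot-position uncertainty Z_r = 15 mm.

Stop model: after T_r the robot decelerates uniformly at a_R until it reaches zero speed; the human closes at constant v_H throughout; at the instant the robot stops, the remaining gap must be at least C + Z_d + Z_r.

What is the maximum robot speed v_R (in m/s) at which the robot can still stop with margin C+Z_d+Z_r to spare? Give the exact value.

v_R_max = 9/20 m/s = 0.4500 m/s

collect terms ⇒ (5/12)·v_R² + (67/75)·v_R + (-3891/8000) = 0
  disc = (67/75)² − 4·(5/12)·(-3891/8000) = 579121/360000 ; √disc = 761/600
  v_R = (−(67/75) + 761/600) / (2·(5/12)) = 9/20 m/s
check:
braking lasts T_s = (9/20)/(6/5) = 0.3750 s
reaction-phase robot travel = 0.4500·0.0600 = 0.0270 m
braking distance = 0.4500²/(2·1.2000) = 0.0844 m
human over T_r+T_s: 1.0000·(0.0600+0.3750) = 0.4350 m
margins: 0.0400+0.0100+0.0150 = 0.0650 m
sum ≈ 0.0270+0.0844+0.4350+0.0650 ≈ 0.6114 m = S ✓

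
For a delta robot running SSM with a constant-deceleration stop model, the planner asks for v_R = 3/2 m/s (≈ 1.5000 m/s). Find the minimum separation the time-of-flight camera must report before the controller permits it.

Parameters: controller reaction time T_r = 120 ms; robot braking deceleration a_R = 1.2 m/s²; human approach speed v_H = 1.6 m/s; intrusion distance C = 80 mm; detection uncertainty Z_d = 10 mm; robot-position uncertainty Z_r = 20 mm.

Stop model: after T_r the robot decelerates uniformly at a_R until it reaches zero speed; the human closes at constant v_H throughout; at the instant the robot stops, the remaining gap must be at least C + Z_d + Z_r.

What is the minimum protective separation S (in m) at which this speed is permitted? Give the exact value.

S_min = 6839/2000 m = 3.4195 m

T_s = v_R/a_R = (3/2)/(6/5) = 1.2500 s
robot in T_r: 1.5000·0.1200 = 0.1800 m
braking distance = 1.5000²/(2·1.2000) = 0.9375 m
human over T_r+T_s: 1.6000·(0.1200+1.2500) = 2.1920 m
residual clearance needed = 0.0800+0.0100+0.0200 = 0.1100 m
S_min ≈ 0.1800+0.9375+2.1920+0.1100  ⇒  S_min = 6839/2000 m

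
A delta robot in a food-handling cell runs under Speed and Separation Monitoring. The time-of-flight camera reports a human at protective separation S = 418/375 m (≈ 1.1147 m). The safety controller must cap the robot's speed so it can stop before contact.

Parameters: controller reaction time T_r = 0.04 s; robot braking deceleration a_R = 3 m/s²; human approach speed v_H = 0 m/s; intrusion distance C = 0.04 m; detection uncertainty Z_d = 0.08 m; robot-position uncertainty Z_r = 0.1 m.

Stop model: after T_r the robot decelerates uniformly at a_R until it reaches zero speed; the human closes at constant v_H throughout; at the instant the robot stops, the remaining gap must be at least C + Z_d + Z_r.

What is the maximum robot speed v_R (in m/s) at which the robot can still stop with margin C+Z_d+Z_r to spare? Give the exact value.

at the boundary: (1/6)·v² + (1/25)·v + (-671/750) = 0
  disc = (1/25)² − 4·(1/6)·(-671/750) = 3364/5625 ; √disc = 58/75
  v_R = (−(1/25) + 58/75) / (2·(1/6)) = 11/5 m/s
check:
stop time T_s = (11/5)/3 = 0.7333 s
reaction-phase robot travel = 2.2000·0.0400 = 0.0880 m
robot covers 2.2000·0.7333 − ½·3.0000·0.7333² = 0.8067 m while stopping
human over T_r+T_s: 0.0000·(0.0400+0.7333) = 0.0000 m
margins: 0.0400+0.0800+0.1000 = 0.2200 m
sum ≈ 0.0880+0.8067+0.0000+0.2200 ≈ 1.1147 m = S ✓

v_R_max = 11/5 m/s = 2.2000 m/s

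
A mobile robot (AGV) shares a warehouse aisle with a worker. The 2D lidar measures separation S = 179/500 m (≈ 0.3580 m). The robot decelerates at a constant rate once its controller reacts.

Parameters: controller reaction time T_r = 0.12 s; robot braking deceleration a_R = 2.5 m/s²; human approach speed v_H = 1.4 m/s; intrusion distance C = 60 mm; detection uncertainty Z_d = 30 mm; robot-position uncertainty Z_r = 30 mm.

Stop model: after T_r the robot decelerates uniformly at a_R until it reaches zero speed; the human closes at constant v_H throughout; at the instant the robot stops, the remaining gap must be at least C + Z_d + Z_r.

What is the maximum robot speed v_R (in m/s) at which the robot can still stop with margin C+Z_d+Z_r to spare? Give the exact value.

collect terms ⇒ (1/5)·v_R² + (17/25)·v_R + (-7/100) = 0
  disc = (17/25)² − 4·(1/5)·(-7/100) = 324/625 ; √disc = 18/25
  v_R = (−(17/25) + 18/25) / (2·(1/5)) = 1/10 m/s
check:
braking lasts T_s = (1/10)/(5/2) = 0.0400 s
reaction-phase robot travel = 0.1000·0.1200 = 0.0120 m
robot under decel: 0.1000²/(2·2.5000) = 0.0020 m
human over T_r+T_s: 1.4000·(0.1200+0.0400) = 0.2240 m
margins: 0.0600+0.0300+0.0300 = 0.1200 m
sum ≈ 0.0120+0.0020+0.2240+0.1200 ≈ 0.3580 m = S ✓

v_R_max = 1/10 m/s = 0.1000 m/s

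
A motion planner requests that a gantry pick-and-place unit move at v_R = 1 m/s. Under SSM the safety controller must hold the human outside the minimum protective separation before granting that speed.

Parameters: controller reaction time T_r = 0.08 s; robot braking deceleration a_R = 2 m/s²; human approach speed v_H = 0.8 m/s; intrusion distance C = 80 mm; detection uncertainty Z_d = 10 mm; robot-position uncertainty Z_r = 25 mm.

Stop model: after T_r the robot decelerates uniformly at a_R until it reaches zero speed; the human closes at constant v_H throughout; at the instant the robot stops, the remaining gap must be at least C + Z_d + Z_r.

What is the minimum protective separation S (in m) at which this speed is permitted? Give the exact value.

braking lasts T_s = 1/2 = 0.5000 s
robot in T_r: 1.0000·0.0800 = 0.0800 m
braking distance = 1.0000²/(2·2.0000) = 0.2500 m
human closes 0.8000·0.5800 = 0.4640 m
C+Z_d+Z_r = 0.0800+0.0100+0.0250 = 0.1150 m
S_min ≈ 0.0800+0.2500+0.4640+0.1150  ⇒  S_min = 909/1000 m

S_min = 909/1000 m = 0.9090 m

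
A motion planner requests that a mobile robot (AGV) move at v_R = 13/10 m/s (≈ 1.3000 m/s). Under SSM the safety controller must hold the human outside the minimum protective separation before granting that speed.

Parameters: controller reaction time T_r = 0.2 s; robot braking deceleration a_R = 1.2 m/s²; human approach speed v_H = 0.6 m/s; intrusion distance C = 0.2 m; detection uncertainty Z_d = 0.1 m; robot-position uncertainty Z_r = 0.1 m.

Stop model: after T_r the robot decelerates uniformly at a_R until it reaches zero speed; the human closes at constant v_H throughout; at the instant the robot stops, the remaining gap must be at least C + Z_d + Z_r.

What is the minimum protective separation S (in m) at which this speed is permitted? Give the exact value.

braking lasts T_s = (13/10)/(6/5) = 1.0833 s
robot in T_r: 1.3000·0.2000 = 0.2600 m
braking distance = 1.3000²/(2·1.2000) = 0.7042 m
human over T_r+T_s: 0.6000·(0.2000+1.0833) = 0.7700 m
margins: 0.2000+0.1000+0.1000 = 0.4000 m
S_min ≈ 0.2600+0.7042+0.7700+0.4000  ⇒  S_min = 2561/1200 m

S_min = 2561/1200 m = 2.1342 m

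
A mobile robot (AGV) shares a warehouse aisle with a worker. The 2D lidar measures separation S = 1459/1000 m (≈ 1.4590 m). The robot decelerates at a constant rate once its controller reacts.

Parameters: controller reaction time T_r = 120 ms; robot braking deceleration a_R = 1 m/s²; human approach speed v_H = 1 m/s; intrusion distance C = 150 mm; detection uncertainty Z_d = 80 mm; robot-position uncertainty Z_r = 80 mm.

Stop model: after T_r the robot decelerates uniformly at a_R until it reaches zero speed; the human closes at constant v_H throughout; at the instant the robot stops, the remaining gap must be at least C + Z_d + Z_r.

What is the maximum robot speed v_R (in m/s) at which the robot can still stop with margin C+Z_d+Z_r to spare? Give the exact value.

quadratic (1/2)·v² + (28/25)·v + (-1029/1000) = 0
  disc = (28/25)² − 4·(1/2)·(-1029/1000) = 8281/2500 ; √disc = 91/50
  v_R = (−(28/25) + 91/50) / (2·(1/2)) = 7/10 m/s
check:
T_s = v_R/a_R = (7/10)/1 = 0.7000 s
reaction-phase robot travel = 0.7000·0.1200 = 0.0840 m
robot covers 0.7000·0.7000 − ½·1.0000·0.7000² = 0.2450 m while stopping
human closes 1.0000·0.8200 = 0.8200 m
C+Z_d+Z_r = 0.1500+0.0800+0.0800 = 0.3100 m
sum ≈ 0.0840+0.2450+0.8200+0.3100 ≈ 1.4590 m = S ✓

v_R_max = 7/10 m/s = 0.7000 m/s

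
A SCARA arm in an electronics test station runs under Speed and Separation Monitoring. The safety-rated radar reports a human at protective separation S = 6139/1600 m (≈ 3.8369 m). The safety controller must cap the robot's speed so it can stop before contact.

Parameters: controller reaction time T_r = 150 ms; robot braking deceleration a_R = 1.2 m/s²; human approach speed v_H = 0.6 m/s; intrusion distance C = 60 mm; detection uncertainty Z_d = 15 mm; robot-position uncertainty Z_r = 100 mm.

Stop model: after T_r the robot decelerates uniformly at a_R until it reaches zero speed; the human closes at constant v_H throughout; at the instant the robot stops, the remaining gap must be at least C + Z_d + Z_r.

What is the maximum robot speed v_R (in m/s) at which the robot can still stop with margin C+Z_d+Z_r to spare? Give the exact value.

v_R_max = 9/4 m/s = 2.2500 m/s

at the boundary: (5/12)·v² + (13/20)·v + (-1143/320) = 0
  disc = (13/20)² − 4·(5/12)·(-1143/320) = 10201/1600 ; √disc = 101/40
  v_R = (−(13/20) + 101/40) / (2·(5/12)) = 9/4 m/s
check:
T_s = v_R/a_R = (9/4)/(6/5) = 1.8750 s
robot in T_r: 2.2500·0.1500 = 0.3375 m
robot covers 2.2500·1.8750 − ½·1.2000·1.8750² = 2.1094 m while stopping
human over T_r+T_s: 0.6000·(0.1500+1.8750) = 1.2150 m
C+Z_d+Z_r = 0.0600+0.0150+0.1000 = 0.1750 m
sum ≈ 0.3375+2.1094+1.2150+0.1750 ≈ 3.8369 m = S ✓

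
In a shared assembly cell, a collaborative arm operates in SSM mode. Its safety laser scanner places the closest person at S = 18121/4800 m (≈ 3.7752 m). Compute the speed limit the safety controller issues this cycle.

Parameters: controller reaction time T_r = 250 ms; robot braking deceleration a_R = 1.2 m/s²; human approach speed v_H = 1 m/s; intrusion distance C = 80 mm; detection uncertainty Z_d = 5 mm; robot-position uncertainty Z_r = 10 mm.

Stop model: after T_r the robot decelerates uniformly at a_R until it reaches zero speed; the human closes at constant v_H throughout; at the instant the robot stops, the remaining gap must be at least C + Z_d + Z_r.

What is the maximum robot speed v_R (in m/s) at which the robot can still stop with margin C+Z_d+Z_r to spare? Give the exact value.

v_R_max = 37/20 m/s = 1.8500 m/s

collect terms ⇒ (5/12)·v_R² + (13/12)·v_R + (-3293/960) = 0
  disc = (13/12)² − 4·(5/12)·(-3293/960) = 441/64 ; √disc = 21/8
  v_R = (−(13/12) + 21/8) / (2·(5/12)) = 37/20 m/s
check:
braking lasts T_s = (37/20)/(6/5) = 1.5417 s
robot in T_r: 1.8500·0.2500 = 0.4625 m
robot under decel: 1.8500²/(2·1.2000) = 1.4260 m
human over T_r+T_s: 1.0000·(0.2500+1.5417) = 1.7917 m
C+Z_d+Z_r = 0.0800+0.0050+0.0100 = 0.0950 m
sum ≈ 0.4625+1.4260+1.7917+0.0950 ≈ 3.7752 m = S ✓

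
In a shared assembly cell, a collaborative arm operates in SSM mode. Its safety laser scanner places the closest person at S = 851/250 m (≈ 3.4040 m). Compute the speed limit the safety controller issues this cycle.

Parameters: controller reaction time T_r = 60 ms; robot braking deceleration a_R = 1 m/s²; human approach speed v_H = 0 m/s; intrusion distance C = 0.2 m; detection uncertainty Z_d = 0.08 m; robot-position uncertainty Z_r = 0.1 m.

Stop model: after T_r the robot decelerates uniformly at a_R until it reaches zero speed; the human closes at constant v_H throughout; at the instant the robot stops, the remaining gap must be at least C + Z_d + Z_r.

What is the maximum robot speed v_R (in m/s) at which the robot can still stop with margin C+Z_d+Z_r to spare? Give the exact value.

collect terms ⇒ (1/2)·v_R² + (3/50)·v_R + (-378/125) = 0
  disc = (3/50)² − 4·(1/2)·(-378/125) = 15129/2500 ; √disc = 123/50
  v_R = (−(3/50) + 123/50) / (2·(1/2)) = 12/5 m/s
check:
stop time T_s = (12/5)/1 = 2.4000 s
robot covers v_R·T_r = 2.4000·0.0600 = 0.1440 m before braking
robot covers 2.4000·2.4000 − ½·1.0000·2.4000² = 2.8800 m while stopping
human closes 0.0000·2.4600 = 0.0000 m
C+Z_d+Z_r = 0.2000+0.0800+0.1000 = 0.3800 m
sum ≈ 0.1440+2.8800+0.0000+0.3800 ≈ 3.4040 m = S ✓

v_R_max = 12/5 m/s = 2.4000 m/s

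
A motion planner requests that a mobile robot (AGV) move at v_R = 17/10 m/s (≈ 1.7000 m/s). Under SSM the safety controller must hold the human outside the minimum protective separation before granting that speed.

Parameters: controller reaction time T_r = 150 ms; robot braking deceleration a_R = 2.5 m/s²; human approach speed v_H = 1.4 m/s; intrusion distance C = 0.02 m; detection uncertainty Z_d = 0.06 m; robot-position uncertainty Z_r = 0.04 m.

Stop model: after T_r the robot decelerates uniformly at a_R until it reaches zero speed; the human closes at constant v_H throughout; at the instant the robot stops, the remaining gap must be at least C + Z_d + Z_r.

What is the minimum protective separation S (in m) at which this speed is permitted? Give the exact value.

S_min = 423/200 m = 2.1150 m

braking lasts T_s = (17/10)/(5/2) = 0.6800 s
robot in T_r: 1.7000·0.1500 = 0.2550 m
robot covers 1.7000·0.6800 − ½·2.5000·0.6800² = 0.5780 m while stopping
human over T_r+T_s: 1.4000·(0.1500+0.6800) = 1.1620 m
C+Z_d+Z_r = 0.0200+0.0600+0.0400 = 0.1200 m
S_min ≈ 0.2550+0.5780+1.1620+0.1200  ⇒  S_min = 423/200 m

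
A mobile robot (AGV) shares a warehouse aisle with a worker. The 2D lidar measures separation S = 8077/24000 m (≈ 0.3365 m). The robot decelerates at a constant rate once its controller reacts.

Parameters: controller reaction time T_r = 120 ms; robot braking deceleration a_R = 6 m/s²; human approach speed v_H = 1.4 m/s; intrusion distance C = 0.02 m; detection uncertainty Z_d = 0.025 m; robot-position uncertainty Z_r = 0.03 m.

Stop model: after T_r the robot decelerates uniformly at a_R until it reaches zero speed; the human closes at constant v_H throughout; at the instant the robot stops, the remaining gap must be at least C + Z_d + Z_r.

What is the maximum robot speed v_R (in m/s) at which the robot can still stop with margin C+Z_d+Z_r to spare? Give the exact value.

v_R_max = 1/4 m/s = 0.2500 m/s

collect terms ⇒ (1/12)·v_R² + (53/150)·v_R + (-449/4800) = 0
  disc = (53/150)² − 4·(1/12)·(-449/4800) = 6241/40000 ; √disc = 79/200
  v_R = (−(53/150) + 79/200) / (2·(1/12)) = 1/4 m/s
check:
stop time T_s = (1/4)/6 = 0.0417 s
robot in T_r: 0.2500·0.1200 = 0.0300 m
braking distance = 0.2500²/(2·6.0000) = 0.0052 m
human closes 1.4000·0.1617 = 0.2263 m
residual clearance needed = 0.0200+0.0250+0.0300 = 0.0750 m
sum ≈ 0.0300+0.0052+0.2263+0.0750 ≈ 0.3365 m = S ✓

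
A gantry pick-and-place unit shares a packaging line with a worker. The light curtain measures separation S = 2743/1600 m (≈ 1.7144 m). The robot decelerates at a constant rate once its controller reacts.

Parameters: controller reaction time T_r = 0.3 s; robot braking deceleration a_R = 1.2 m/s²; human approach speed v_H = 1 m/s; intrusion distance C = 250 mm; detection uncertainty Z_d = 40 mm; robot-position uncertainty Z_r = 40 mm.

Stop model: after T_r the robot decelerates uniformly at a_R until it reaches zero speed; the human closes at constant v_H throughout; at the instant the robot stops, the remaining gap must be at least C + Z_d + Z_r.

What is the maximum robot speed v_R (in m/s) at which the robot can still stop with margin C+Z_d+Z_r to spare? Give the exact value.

v_R_max = 3/4 m/s = 0.7500 m/s

collect terms ⇒ (5/12)·v_R² + (17/15)·v_R + (-347/320) = 0
  disc = (17/15)² − 4·(5/12)·(-347/320) = 44521/14400 ; √disc = 211/120
  v_R = (−(17/15) + 211/120) / (2·(5/12)) = 3/4 m/s
check:
T_s = v_R/a_R = (3/4)/(6/5) = 0.6250 s
robot in T_r: 0.7500·0.3000 = 0.2250 m
braking distance = 0.7500²/(2·1.2000) = 0.2344 m
human closes 1.0000·0.9250 = 0.9250 m
C+Z_d+Z_r = 0.2500+0.0400+0.0400 = 0.3300 m
sum ≈ 0.2250+0.2344+0.9250+0.3300 ≈ 1.7144 m = S ✓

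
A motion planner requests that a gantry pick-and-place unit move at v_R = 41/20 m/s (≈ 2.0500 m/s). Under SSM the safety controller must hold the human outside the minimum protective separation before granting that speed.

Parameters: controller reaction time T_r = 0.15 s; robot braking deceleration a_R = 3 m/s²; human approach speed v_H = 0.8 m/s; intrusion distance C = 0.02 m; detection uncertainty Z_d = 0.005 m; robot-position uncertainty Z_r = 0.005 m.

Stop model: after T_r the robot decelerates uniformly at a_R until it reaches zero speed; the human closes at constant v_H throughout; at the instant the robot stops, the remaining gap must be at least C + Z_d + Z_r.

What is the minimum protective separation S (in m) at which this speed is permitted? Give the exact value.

S_min = 4091/2400 m = 1.7046 m

T_s = v_R/a_R = (41/20)/3 = 0.6833 s
reaction-phase robot travel = 2.0500·0.1500 = 0.3075 m
robot under decel: 2.0500²/(2·3.0000) = 0.7004 m
human closes 0.8000·0.8333 = 0.6667 m
residual clearance needed = 0.0200+0.0050+0.0050 = 0.0300 m
S_min ≈ 0.3075+0.7004+0.6667+0.0300  ⇒  S_min = 4091/2400 m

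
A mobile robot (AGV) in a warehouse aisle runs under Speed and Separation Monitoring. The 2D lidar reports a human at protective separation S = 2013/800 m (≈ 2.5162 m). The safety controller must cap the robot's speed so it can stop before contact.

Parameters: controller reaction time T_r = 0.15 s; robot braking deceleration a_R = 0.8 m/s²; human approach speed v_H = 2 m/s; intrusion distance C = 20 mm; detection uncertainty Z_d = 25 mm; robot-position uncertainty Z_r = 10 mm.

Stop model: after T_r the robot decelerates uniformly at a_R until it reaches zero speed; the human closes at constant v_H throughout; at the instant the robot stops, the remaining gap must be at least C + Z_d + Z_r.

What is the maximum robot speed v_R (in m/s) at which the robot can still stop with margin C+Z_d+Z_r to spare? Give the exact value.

v_R_max = 7/10 m/s = 0.7000 m/s

quadratic (5/8)·v² + (53/20)·v + (-1729/800) = 0
  disc = (53/20)² − 4·(5/8)·(-1729/800) = 19881/1600 ; √disc = 141/40
  v_R = (−(53/20) + 141/40) / (2·(5/8)) = 7/10 m/s
check:
T_s = v_R/a_R = (7/10)/(4/5) = 0.8750 s
robot covers v_R·T_r = 0.7000·0.1500 = 0.1050 m before braking
robot covers 0.7000·0.8750 − ½·0.8000·0.8750² = 0.3063 m while stopping
human over T_r+T_s: 2.0000·(0.1500+0.8750) = 2.0500 m
C+Z_d+Z_r = 0.0200+0.0250+0.0100 = 0.0550 m
sum ≈ 0.1050+0.3063+2.0500+0.0550 ≈ 2.5162 m = S ✓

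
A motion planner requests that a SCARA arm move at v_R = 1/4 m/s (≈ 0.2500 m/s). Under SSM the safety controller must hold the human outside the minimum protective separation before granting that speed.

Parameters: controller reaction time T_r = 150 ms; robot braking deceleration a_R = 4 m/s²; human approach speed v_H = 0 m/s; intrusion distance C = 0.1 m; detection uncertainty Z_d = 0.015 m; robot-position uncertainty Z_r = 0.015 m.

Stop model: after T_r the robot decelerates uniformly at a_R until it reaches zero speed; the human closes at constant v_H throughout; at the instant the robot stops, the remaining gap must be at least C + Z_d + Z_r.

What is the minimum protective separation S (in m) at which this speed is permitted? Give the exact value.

stop time T_s = (1/4)/4 = 0.0625 s
robot covers v_R·T_r = 0.2500·0.1500 = 0.0375 m before braking
robot covers 0.2500·0.0625 − ½·4.0000·0.0625² = 0.0078 m while stopping
person approaches 0.0000·(0.1500+0.0625) = 0.0000 m
C+Z_d+Z_r = 0.1000+0.0150+0.0150 = 0.1300 m
S_min ≈ 0.0375+0.0078+0.0000+0.1300  ⇒  S_min = 561/3200 m

S_min = 561/3200 m = 0.1753 m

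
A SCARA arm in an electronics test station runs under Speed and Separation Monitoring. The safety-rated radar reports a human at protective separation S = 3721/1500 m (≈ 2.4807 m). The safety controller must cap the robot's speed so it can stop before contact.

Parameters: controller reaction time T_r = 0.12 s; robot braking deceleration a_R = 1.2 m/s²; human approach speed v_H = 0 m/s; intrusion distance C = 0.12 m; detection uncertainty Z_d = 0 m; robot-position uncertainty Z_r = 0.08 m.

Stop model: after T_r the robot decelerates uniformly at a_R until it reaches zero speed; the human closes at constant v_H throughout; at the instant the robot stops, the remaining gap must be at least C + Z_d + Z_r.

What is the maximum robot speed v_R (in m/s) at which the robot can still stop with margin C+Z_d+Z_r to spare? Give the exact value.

at the boundary: (5/12)·v² + (3/25)·v + (-3421/1500) = 0
  disc = (3/25)² − 4·(5/12)·(-3421/1500) = 85849/22500 ; √disc = 293/150
  v_R = (−(3/25) + 293/150) / (2·(5/12)) = 11/5 m/s
check:
braking lasts T_s = (11/5)/(6/5) = 1.8333 s
robot in T_r: 2.2000·0.1200 = 0.2640 m
robot under decel: 2.2000²/(2·1.2000) = 2.0167 m
human closes 0.0000·1.9533 = 0.0000 m
margins: 0.1200+0.0000+0.0800 = 0.2000 m
sum ≈ 0.2640+2.0167+0.0000+0.2000 ≈ 2.4807 m = S ✓

v_R_max = 11/5 m/s = 2.2000 m/s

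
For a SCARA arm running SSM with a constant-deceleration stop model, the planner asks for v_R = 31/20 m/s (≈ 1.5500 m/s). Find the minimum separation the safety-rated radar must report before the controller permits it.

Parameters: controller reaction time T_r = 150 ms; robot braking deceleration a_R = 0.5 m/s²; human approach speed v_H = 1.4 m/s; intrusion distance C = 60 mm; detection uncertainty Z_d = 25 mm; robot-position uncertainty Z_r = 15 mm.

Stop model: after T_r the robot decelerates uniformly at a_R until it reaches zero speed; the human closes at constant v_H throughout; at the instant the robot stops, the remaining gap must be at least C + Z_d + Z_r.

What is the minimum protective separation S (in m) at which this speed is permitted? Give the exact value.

S_min = 1457/200 m = 7.2850 m

stop time T_s = (31/20)/(1/2) = 3.1000 s
robot in T_r: 1.5500·0.1500 = 0.2325 m
braking distance = 1.5500²/(2·0.5000) = 2.4025 m
human closes 1.4000·3.2500 = 4.5500 m
margins: 0.0600+0.0250+0.0150 = 0.1000 m
S_min ≈ 0.2325+2.4025+4.5500+0.1000  ⇒  S_min = 1457/200 m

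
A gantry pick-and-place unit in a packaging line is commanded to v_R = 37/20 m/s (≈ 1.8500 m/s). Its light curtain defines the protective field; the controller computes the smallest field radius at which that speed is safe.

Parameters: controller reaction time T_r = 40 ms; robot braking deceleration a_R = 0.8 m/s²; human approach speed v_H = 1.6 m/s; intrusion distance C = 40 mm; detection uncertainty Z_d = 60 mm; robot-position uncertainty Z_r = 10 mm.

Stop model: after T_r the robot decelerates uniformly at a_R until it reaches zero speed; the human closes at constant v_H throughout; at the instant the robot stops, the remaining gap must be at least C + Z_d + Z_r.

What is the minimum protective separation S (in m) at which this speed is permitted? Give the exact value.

S_min = 97393/16000 m = 6.0871 m

T_s = v_R/a_R = (37/20)/(4/5) = 2.3125 s
robot in T_r: 1.8500·0.0400 = 0.0740 m
braking distance = 1.8500²/(2·0.8000) = 2.1391 m
person approaches 1.6000·(0.0400+2.3125) = 3.7640 m
residual clearance needed = 0.0400+0.0600+0.0100 = 0.1100 m
S_min ≈ 0.0740+2.1391+3.7640+0.1100  ⇒  S_min = 97393/16000 m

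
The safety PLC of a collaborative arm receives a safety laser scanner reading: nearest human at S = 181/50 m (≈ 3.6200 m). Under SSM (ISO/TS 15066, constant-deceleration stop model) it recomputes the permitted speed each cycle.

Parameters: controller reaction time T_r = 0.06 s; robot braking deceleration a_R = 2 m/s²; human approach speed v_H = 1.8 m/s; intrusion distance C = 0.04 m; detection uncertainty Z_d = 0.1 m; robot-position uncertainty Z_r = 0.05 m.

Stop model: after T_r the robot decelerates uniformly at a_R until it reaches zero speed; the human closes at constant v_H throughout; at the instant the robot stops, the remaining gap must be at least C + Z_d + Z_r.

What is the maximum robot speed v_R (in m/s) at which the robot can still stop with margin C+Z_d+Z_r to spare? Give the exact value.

quadratic (1/4)·v² + (24/25)·v + (-1661/500) = 0
  disc = (24/25)² − 4·(1/4)·(-1661/500) = 10609/2500 ; √disc = 103/50
  v_R = (−(24/25) + 103/50) / (2·(1/4)) = 11/5 m/s
check:
braking lasts T_s = (11/5)/2 = 1.1000 s
robot in T_r: 2.2000·0.0600 = 0.1320 m
robot covers 2.2000·1.1000 − ½·2.0000·1.1000² = 1.2100 m while stopping
human over T_r+T_s: 1.8000·(0.0600+1.1000) = 2.0880 m
C+Z_d+Z_r = 0.0400+0.1000+0.0500 = 0.1900 m
sum ≈ 0.1320+1.2100+2.0880+0.1900 ≈ 3.6200 m = S ✓

v_R_max = 11/5 m/s = 2.2000 m/s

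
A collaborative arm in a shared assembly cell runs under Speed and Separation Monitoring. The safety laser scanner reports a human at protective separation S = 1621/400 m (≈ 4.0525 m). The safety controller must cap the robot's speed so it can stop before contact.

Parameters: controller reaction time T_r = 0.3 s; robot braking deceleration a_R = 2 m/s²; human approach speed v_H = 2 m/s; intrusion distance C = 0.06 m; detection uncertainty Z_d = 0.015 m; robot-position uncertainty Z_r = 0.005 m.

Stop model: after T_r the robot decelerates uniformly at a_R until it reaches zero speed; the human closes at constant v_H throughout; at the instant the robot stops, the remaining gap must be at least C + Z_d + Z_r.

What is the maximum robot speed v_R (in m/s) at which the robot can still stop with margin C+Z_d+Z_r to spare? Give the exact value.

v_R_max = 19/10 m/s = 1.9000 m/s

quadratic (1/4)·v² + (13/10)·v + (-1349/400) = 0
  disc = (13/10)² − 4·(1/4)·(-1349/400) = 81/16 ; √disc = 9/4
  v_R = (−(13/10) + 9/4) / (2·(1/4)) = 19/10 m/s
check:
braking lasts T_s = (19/10)/2 = 0.9500 s
robot covers v_R·T_r = 1.9000·0.3000 = 0.5700 m before braking
robot covers 1.9000·0.9500 − ½·2.0000·0.9500² = 0.9025 m while stopping
human over T_r+T_s: 2.0000·(0.3000+0.9500) = 2.5000 m
residual clearance needed = 0.0600+0.0150+0.0050 = 0.0800 m
sum ≈ 0.5700+0.9025+2.5000+0.0800 ≈ 4.0525 m = S ✓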